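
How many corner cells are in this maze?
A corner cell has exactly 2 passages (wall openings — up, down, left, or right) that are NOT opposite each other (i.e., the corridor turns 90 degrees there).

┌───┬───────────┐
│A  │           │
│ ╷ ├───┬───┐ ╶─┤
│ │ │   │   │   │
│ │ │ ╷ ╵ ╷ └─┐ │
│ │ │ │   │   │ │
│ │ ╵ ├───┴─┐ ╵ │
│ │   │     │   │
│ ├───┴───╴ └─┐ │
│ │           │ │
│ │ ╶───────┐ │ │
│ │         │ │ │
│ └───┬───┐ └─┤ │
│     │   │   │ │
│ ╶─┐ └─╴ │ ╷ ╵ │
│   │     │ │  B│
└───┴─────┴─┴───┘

Counting corner cells (2 non-opposite passages):
Total corners: 28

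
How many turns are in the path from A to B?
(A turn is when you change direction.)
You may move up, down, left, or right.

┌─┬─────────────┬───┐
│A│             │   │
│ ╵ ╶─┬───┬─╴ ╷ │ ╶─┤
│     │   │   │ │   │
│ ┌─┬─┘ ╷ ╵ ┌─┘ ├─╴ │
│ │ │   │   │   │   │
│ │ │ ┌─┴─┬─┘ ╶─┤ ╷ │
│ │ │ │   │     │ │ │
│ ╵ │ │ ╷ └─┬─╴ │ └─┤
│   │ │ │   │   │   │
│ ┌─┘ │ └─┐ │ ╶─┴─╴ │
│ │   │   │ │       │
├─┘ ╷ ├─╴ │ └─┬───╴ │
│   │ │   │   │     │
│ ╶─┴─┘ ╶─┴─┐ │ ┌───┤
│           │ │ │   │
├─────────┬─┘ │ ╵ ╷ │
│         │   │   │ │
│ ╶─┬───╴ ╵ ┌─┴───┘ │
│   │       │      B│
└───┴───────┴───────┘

Directions: down, right, up, right, right, right, right, right, right, down, down, left, down, right, down, left, down, right, right, right, down, left, left, down, down, right, up, right, down, down
Number of turns: 18

Solution:

┌─┬─────────────┬───┐
│A│↱ → → → → → ↓│   │
│ ╵ ╶─┬───┬─╴ ╷ │ ╶─┤
│↳ ↑  │   │   │↓│   │
│ ┌─┬─┘ ╷ ╵ ┌─┘ ├─╴ │
│ │ │   │   │↓ ↲│   │
│ │ │ ┌─┴─┬─┘ ╶─┤ ╷ │
│ │ │ │   │  ↳ ↓│ │ │
│ ╵ │ │ ╷ └─┬─╴ │ └─┤
│   │ │ │   │↓ ↲│   │
│ ┌─┘ │ └─┐ │ ╶─┴─╴ │
│ │   │   │ │↳ → → ↓│
├─┘ ╷ ├─╴ │ └─┬───╴ │
│   │ │   │   │↓ ← ↲│
│ ╶─┴─┘ ╶─┴─┐ │ ┌───┤
│           │ │↓│↱ ↓│
├─────────┬─┘ │ ╵ ╷ │
│         │   │↳ ↑│↓│
│ ╶─┬───╴ ╵ ┌─┴───┘ │
│   │       │      B│
└───┴───────┴───────┘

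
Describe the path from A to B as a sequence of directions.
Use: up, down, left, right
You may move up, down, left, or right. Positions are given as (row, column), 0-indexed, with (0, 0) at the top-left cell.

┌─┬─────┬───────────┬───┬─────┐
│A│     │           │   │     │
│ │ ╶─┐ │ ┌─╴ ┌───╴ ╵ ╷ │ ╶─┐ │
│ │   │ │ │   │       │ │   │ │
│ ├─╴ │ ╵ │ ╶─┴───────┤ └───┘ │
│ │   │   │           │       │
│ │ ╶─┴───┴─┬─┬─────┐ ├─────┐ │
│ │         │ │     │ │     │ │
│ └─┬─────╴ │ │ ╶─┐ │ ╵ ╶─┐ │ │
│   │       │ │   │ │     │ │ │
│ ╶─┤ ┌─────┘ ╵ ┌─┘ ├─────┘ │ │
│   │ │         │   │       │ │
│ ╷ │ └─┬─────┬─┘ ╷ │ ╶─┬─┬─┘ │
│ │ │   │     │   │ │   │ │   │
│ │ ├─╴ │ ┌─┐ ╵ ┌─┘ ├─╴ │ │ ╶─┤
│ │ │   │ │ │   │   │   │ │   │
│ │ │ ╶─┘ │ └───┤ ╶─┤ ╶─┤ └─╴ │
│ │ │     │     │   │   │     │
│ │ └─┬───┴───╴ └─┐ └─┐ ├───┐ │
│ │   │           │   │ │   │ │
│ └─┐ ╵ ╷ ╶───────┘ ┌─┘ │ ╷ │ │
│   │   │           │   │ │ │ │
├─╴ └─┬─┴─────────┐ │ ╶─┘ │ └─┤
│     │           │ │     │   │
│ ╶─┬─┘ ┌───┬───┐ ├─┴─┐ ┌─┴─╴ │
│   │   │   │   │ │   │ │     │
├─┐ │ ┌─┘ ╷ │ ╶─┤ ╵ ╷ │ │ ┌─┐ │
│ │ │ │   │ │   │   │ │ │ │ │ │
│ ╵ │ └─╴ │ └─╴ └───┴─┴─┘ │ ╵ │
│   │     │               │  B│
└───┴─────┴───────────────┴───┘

Finding the path and converting it to directions:
Path through cells: (0,0) → (1,0) → (2,0) → (3,0) → (4,0) → (5,0) → (5,1) → (6,1) → (7,1) → (8,1) → (9,1) → (9,2) → (10,2) → (10,3) → (9,3) → (9,4) → (10,4) → (10,5) → (10,6) → (10,7) → (10,8) → (10,9) → (9,9) → (8,9) → (8,8) → (7,8) → (7,9) → (6,9) → (5,9) → (5,8) → (6,8) → (6,7) → (7,7) → (7,6) → (6,6) → (6,5) → (6,4) → (7,4) → (8,4) → (8,3) → (8,2) → (7,2) → (7,3) → (6,3) → (6,2) → (5,2) → (4,2) → (4,3) → (4,4) → (4,5) → (3,5) → (3,4) → (3,3) → (3,2) → (3,1) → (2,1) → (2,2) → (1,2) → (1,1) → (0,1) → (0,2) → (0,3) → (1,3) → (2,3) → (2,4) → (1,4) → (0,4) → (0,5) → (0,6) → (1,6) → (1,5) → (2,5) → (2,6) → (2,7) → (2,8) → (2,9) → (2,10) → (3,10) → (4,10) → (4,11) → (3,11) → (3,12) → (3,13) → (4,13) → (5,13) → (5,12) → (5,11) → (5,10) → (6,10) → (6,11) → (7,11) → (7,10) → (8,10) → (8,11) → (9,11) → (10,11) → (10,10) → (11,10) → (11,11) → (11,12) → (10,12) → (9,12) → (9,13) → (10,13) → (11,13) → (11,14) → (12,14) → (13,14) → (14,14)
Directions: down, down, down, down, down, right, down, down, down, down, right, down, right, up, right, down, right, right, right, right, right, up, up, left, up, right, up, up, left, down, left, down, left, up, left, left, down, down, left, left, up, right, up, left, up, up, right, right, right, up, left, left, left, left, up, right, up, left, up, right, right, down, down, right, up, up, right, right, down, left, down, right, right, right, right, right, down, down, right, up, right, right, down, down, left, left, left, down, right, down, left, down, right, down, down, left, down, right, right, up, up, right, down, down, right, down, down, down

Solution:

┌─┬─────┬───────────┬───┬─────┐
│A│↱ → ↓│↱ → ↓      │   │     │
│ │ ╶─┐ │ ┌─╴ ┌───╴ ╵ ╷ │ ╶─┐ │
│↓│↑ ↰│↓│↑│↓ ↲│       │ │   │ │
│ ├─╴ │ ╵ │ ╶─┴───────┤ └───┘ │
│↓│↱ ↑│↳ ↑│↳ → → → → ↓│       │
│ │ ╶─┴───┴─┬─┬─────┐ ├─────┐ │
│↓│↑ ← ← ← ↰│ │     │↓│↱ → ↓│ │
│ └─┬─────╴ │ │ ╶─┐ │ ╵ ╶─┐ │ │
│↓  │↱ → → ↑│ │   │ │↳ ↑  │↓│ │
│ ╶─┤ ┌─────┘ ╵ ┌─┘ ├─────┘ │ │
│↳ ↓│↑│         │↓ ↰│↓ ← ← ↲│ │
│ ╷ │ └─┬─────┬─┘ ╷ │ ╶─┬─┬─┘ │
│ │↓│↑ ↰│↓ ← ↰│↓ ↲│↑│↳ ↓│ │   │
│ │ ├─╴ │ ┌─┐ ╵ ┌─┘ ├─╴ │ │ ╶─┤
│ │↓│↱ ↑│↓│ │↑ ↲│↱ ↑│↓ ↲│ │   │
│ │ │ ╶─┘ │ └───┤ ╶─┤ ╶─┤ └─╴ │
│ │↓│↑ ← ↲│     │↑ ↰│↳ ↓│     │
│ │ └─┬───┴───╴ └─┐ └─┐ ├───┐ │
│ │↳ ↓│↱ ↓        │↑  │↓│↱ ↓│ │
│ └─┐ ╵ ╷ ╶───────┘ ┌─┘ │ ╷ │ │
│   │↳ ↑│↳ → → → → ↑│↓ ↲│↑│↓│ │
├─╴ └─┬─┴─────────┐ │ ╶─┘ │ └─┤
│     │           │ │↳ → ↑│↳ ↓│
│ ╶─┬─┘ ┌───┬───┐ ├─┴─┐ ┌─┴─╴ │
│   │   │   │   │ │   │ │    ↓│
├─┐ │ ┌─┘ ╷ │ ╶─┤ ╵ ╷ │ │ ┌─┐ │
│ │ │ │   │ │   │   │ │ │ │ │↓│
│ ╵ │ └─╴ │ └─╴ └───┴─┴─┘ │ ╵ │
│   │     │               │  B│
└───┴─────┴───────────────┴───┘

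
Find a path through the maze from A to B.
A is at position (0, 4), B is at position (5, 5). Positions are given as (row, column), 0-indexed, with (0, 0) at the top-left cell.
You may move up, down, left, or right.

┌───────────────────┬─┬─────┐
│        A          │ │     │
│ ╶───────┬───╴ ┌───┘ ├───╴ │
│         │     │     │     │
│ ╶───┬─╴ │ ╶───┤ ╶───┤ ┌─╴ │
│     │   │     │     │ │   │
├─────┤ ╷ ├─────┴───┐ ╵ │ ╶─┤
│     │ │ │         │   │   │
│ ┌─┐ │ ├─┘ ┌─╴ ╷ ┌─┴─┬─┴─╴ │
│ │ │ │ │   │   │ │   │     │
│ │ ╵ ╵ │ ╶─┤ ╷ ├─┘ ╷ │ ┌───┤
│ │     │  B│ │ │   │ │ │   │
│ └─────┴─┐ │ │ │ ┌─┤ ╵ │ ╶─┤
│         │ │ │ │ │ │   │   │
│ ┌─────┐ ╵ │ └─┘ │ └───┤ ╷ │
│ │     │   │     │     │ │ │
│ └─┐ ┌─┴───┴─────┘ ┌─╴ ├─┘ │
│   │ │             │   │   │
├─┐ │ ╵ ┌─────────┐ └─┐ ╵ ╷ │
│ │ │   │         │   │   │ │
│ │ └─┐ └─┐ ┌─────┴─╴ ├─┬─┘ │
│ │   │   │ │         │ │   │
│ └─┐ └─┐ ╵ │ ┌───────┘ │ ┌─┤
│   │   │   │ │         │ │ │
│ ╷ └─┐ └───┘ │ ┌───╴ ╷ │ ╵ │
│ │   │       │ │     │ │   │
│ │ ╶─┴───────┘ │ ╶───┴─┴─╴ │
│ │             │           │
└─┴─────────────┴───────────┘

Finding the shortest path from (0, 4) to (5, 5):
Path length: 30 steps
Directions: left → left → left → left → down → right → right → right → right → down → left → down → down → down → left → up → up → left → left → down → down → down → right → right → right → right → down → right → up → up

Solution:

┌───────────────────┬─┬─────┐
│↓ ← ← ← A          │ │     │
│ ╶───────┬───╴ ┌───┘ ├───╴ │
│↳ → → → ↓│     │     │     │
│ ╶───┬─╴ │ ╶───┤ ╶───┤ ┌─╴ │
│     │↓ ↲│     │     │ │   │
├─────┤ ╷ ├─────┴───┐ ╵ │ ╶─┤
│↓ ← ↰│↓│ │         │   │   │
│ ┌─┐ │ ├─┘ ┌─╴ ╷ ┌─┴─┬─┴─╴ │
│↓│ │↑│↓│   │   │ │   │     │
│ │ ╵ ╵ │ ╶─┤ ╷ ├─┘ ╷ │ ┌───┤
│↓│  ↑ ↲│  B│ │ │   │ │ │   │
│ └─────┴─┐ │ │ │ ┌─┤ ╵ │ ╶─┤
│↳ → → → ↓│↑│ │ │ │ │   │   │
│ ┌─────┐ ╵ │ └─┘ │ └───┤ ╷ │
│ │     │↳ ↑│     │     │ │ │
│ └─┐ ┌─┴───┴─────┘ ┌─╴ ├─┘ │
│   │ │             │   │   │
├─┐ │ ╵ ┌─────────┐ └─┐ ╵ ╷ │
│ │ │   │         │   │   │ │
│ │ └─┐ └─┐ ┌─────┴─╴ ├─┬─┘ │
│ │   │   │ │         │ │   │
│ └─┐ └─┐ ╵ │ ┌───────┘ │ ┌─┤
│   │   │   │ │         │ │ │
│ ╷ └─┐ └───┘ │ ┌───╴ ╷ │ ╵ │
│ │   │       │ │     │ │   │
│ │ ╶─┴───────┘ │ ╶───┴─┴─╴ │
│ │             │           │
└─┴─────────────┴───────────┘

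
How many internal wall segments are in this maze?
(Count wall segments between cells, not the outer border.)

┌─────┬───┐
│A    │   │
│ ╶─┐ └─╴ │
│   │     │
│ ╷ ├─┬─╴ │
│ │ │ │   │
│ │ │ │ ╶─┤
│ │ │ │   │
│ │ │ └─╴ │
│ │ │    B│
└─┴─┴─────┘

Counting internal wall segments:
Total internal walls: 16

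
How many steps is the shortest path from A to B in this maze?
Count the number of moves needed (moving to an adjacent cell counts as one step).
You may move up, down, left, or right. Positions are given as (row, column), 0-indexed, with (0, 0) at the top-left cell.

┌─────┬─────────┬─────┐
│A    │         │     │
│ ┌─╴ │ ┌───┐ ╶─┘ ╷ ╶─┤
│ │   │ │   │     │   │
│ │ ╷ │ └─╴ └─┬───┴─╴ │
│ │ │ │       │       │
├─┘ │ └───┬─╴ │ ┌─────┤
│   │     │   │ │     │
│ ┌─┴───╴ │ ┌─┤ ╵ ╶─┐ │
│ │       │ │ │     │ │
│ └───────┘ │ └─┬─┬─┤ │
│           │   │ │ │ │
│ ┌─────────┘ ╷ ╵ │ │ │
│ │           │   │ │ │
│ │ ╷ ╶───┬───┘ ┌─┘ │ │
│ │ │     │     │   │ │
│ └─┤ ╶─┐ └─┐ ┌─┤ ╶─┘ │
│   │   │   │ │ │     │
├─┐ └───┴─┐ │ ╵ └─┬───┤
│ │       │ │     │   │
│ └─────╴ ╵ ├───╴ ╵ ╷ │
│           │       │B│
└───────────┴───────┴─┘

Using BFS to find shortest path:
Start: (0, 0), End: (10, 10)
Path found:
(0,0) → (0,1) → (0,2) → (1,2) → (1,1) → (2,1) → (3,1) → (3,0) → (4,0) → (5,0) → (6,0) → (7,0) → (8,0) → (8,1) → (9,1) → (9,2) → (9,3) → (9,4) → (10,4) → (10,5) → (9,5) → (8,5) → (8,4) → (7,4) → (7,3) → (7,2) → (6,2) → (6,3) → (6,4) → (6,5) → (6,6) → (5,6) → (5,7) → (6,7) → (7,7) → (7,6) → (8,6) → (9,6) → (9,7) → (9,8) → (10,8) → (10,9) → (9,9) → (9,10) → (10,10)
Number of steps: 44

Solution:

┌─────┬─────────┬─────┐
│A → ↓│         │     │
│ ┌─╴ │ ┌───┐ ╶─┘ ╷ ╶─┤
│ │↓ ↲│ │   │     │   │
│ │ ╷ │ └─╴ └─┬───┴─╴ │
│ │↓│ │       │       │
├─┘ │ └───┬─╴ │ ┌─────┤
│↓ ↲│     │   │ │     │
│ ┌─┴───╴ │ ┌─┤ ╵ ╶─┐ │
│↓│       │ │ │     │ │
│ └───────┘ │ └─┬─┬─┤ │
│↓          │↱ ↓│ │ │ │
│ ┌─────────┘ ╷ ╵ │ │ │
│↓│  ↱ → → → ↑│↓  │ │ │
│ │ ╷ ╶───┬───┘ ┌─┘ │ │
│↓│ │↑ ← ↰│  ↓ ↲│   │ │
│ └─┤ ╶─┐ └─┐ ┌─┤ ╶─┘ │
│↳ ↓│   │↑ ↰│↓│ │     │
├─┐ └───┴─┐ │ ╵ └─┬───┤
│ │↳ → → ↓│↑│↳ → ↓│↱ ↓│
│ └─────╴ ╵ ├───╴ ╵ ╷ │
│        ↳ ↑│    ↳ ↑│B│
└───────────┴───────┴─┘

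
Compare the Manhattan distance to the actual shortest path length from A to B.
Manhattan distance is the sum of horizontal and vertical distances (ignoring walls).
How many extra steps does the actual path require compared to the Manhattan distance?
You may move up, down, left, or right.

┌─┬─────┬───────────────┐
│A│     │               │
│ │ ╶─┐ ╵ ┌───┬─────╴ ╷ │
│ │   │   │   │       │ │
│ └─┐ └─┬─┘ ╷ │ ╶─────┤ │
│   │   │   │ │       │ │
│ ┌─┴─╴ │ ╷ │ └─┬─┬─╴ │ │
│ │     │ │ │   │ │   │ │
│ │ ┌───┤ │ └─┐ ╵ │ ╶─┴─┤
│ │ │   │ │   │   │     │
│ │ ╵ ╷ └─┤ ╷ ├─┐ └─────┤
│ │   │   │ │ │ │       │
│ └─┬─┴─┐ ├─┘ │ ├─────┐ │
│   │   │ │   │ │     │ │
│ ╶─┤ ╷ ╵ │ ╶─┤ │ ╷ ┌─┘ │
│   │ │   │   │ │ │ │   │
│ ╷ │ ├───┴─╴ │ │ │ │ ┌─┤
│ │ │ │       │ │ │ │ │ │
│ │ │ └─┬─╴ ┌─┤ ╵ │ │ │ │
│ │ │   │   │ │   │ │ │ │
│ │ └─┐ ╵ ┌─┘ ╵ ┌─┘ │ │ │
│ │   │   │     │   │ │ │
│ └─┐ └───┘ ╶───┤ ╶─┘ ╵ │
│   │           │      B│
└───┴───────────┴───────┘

Manhattan distance: |11 - 0| + |11 - 0| = 22
Actual path length: 34
Extra steps: 34 - 22 = 12

Solution:

┌─┬─────┬───────────────┐
│A│     │               │
│ │ ╶─┐ ╵ ┌───┬─────╴ ╷ │
│↓│   │   │   │       │ │
│ └─┐ └─┬─┘ ╷ │ ╶─────┤ │
│↓  │   │   │ │       │ │
│ ┌─┴─╴ │ ╷ │ └─┬─┬─╴ │ │
│↓│     │ │ │   │ │   │ │
│ │ ┌───┤ │ └─┐ ╵ │ ╶─┴─┤
│↓│ │   │ │   │   │     │
│ │ ╵ ╷ └─┤ ╷ ├─┐ └─────┤
│↓│   │   │ │ │ │       │
│ └─┬─┴─┐ ├─┘ │ ├─────┐ │
│↓  │   │ │   │ │↱ ↓  │ │
│ ╶─┤ ╷ ╵ │ ╶─┤ │ ╷ ┌─┘ │
│↳ ↓│ │   │   │ │↑│↓│   │
│ ╷ │ ├───┴─╴ │ │ │ │ ┌─┤
│ │↓│ │       │ │↑│↓│ │ │
│ │ │ └─┬─╴ ┌─┤ ╵ │ │ │ │
│ │↓│   │   │ │↱ ↑│↓│ │ │
│ │ └─┐ ╵ ┌─┘ ╵ ┌─┘ │ │ │
│ │↳ ↓│   │↱ → ↑│↓ ↲│ │ │
│ └─┐ └───┘ ╶───┤ ╶─┘ ╵ │
│   │↳ → → ↑    │↳ → → B│
└───┴───────────┴───────┘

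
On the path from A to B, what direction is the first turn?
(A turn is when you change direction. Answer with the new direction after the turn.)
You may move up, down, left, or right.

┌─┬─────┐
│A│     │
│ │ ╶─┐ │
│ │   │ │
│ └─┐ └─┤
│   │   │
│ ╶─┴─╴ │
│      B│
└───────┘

Directions: down, down, down, right, right, right
First turn direction: right

Solution:

┌─┬─────┐
│A│     │
│ │ ╶─┐ │
│↓│   │ │
│ └─┐ └─┤
│↓  │   │
│ ╶─┴─╴ │
│↳ → → B│
└───────┘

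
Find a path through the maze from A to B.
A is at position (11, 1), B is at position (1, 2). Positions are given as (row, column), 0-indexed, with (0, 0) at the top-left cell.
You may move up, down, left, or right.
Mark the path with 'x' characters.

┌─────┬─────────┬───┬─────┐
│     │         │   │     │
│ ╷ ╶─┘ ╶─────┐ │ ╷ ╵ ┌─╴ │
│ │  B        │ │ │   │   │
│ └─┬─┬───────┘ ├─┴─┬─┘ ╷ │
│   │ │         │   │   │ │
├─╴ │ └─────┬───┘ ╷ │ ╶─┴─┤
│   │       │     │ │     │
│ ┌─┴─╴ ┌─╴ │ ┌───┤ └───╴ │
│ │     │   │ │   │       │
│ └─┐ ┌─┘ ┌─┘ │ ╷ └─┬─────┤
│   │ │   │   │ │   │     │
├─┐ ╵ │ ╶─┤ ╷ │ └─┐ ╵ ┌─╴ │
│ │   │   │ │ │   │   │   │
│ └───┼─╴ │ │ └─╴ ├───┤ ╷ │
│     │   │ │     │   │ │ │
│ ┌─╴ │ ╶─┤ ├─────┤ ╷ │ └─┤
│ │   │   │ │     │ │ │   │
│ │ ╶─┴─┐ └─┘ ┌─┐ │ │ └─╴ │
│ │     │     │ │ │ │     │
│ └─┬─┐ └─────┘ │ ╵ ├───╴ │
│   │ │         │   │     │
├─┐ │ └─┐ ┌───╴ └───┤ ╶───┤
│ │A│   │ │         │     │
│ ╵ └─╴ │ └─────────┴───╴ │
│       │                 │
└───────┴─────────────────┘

Finding the shortest path from (11, 1) to (1, 2):
Path length: 77 steps
Directions: up → left → up → up → up → right → right → down → left → down → right → right → down → right → down → down → right → right → right → right → right → right → right → right → up → left → left → up → right → right → up → left → left → up → up → left → down → down → down → left → up → up → left → left → down → left → left → up → left → up → right → up → left → up → right → up → right → up → left → left → down → left → down → down → left → up → left → up → up → right → up → left → up → up → right → down → right

Solution:

┌─────┬─────────┬───┬─────┐
│x x  │         │   │     │
│ ╷ ╶─┘ ╶─────┐ │ ╷ ╵ ┌─╴ │
│x│x B        │ │ │   │   │
│ └─┬─┬───────┘ ├─┴─┬─┘ ╷ │
│x x│ │         │   │   │ │
├─╴ │ └─────┬───┘ ╷ │ ╶─┴─┤
│x x│  x x x│     │ │     │
│ ┌─┴─╴ ┌─╴ │ ┌───┤ └───╴ │
│x│  x x│x x│ │   │       │
│ └─┐ ┌─┘ ┌─┘ │ ╷ └─┬─────┤
│x x│x│x x│   │ │   │     │
├─┐ ╵ │ ╶─┤ ╷ │ └─┐ ╵ ┌─╴ │
│ │x x│x x│ │ │   │   │   │
│ └───┼─╴ │ │ └─╴ ├───┤ ╷ │
│x x x│x x│ │     │x x│ │ │
│ ┌─╴ │ ╶─┤ ├─────┤ ╷ │ └─┤
│x│x x│x x│ │x x x│x│x│   │
│ │ ╶─┴─┐ └─┘ ┌─┐ │ │ └─╴ │
│x│x x x│x x x│ │x│x│x x x│
│ └─┬─┐ └─────┘ │ ╵ ├───╴ │
│x x│ │x x      │x x│x x x│
├─┐ │ └─┐ ┌───╴ └───┤ ╶───┤
│ │A│   │x│         │x x x│
│ ╵ └─╴ │ └─────────┴───╴ │
│       │x x x x x x x x x│
└───────┴─────────────────┘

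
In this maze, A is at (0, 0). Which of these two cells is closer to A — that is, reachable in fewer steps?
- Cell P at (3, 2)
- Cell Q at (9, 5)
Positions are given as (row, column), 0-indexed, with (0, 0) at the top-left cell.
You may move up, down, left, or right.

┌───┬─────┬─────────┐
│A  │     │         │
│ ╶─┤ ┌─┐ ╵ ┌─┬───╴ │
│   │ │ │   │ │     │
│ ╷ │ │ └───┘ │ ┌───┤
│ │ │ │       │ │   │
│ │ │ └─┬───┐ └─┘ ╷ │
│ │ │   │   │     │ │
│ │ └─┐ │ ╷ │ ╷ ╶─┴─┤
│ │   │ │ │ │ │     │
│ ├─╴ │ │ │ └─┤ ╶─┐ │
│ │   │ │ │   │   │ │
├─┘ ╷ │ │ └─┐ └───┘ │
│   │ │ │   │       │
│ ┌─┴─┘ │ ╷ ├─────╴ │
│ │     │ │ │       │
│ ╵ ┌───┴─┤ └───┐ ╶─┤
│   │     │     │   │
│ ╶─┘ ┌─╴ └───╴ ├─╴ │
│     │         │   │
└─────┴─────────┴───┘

Shortest path A → P at (3, 2): 21 steps
Shortest path A → Q at (9, 5): 20 steps

Q is closer (20 steps vs 21 steps).

Path to P:

┌───┬─────┬─────────┐
│A  │     │         │
│ ╶─┤ ┌─┐ ╵ ┌─┬───╴ │
│↳ ↓│ │ │   │ │     │
│ ╷ │ │ └───┘ │ ┌───┤
│ │↓│ │       │ │   │
│ │ │ └─┬───┐ └─┘ ╷ │
│ │↓│P ↰│   │     │ │
│ │ └─┐ │ ╷ │ ╷ ╶─┴─┤
│ │↳ ↓│↑│ │ │ │     │
│ ├─╴ │ │ │ └─┤ ╶─┐ │
│ │↓ ↲│↑│ │   │   │ │
├─┘ ╷ │ │ └─┐ └───┘ │
│↓ ↲│ │↑│   │       │
│ ┌─┴─┘ │ ╷ ├─────╴ │
│↓│↱ → ↑│ │ │       │
│ ╵ ┌───┴─┤ └───┐ ╶─┤
│↳ ↑│     │     │   │
│ ╶─┘ ┌─╴ └───╴ ├─╴ │
│     │         │   │
└─────┴─────────┴───┘

Path to Q:

┌───┬─────┬─────────┐
│A  │     │         │
│ ╶─┤ ┌─┐ ╵ ┌─┬───╴ │
│↳ ↓│ │ │   │ │     │
│ ╷ │ │ └───┘ │ ┌───┤
│ │↓│ │       │ │   │
│ │ │ └─┬───┐ └─┘ ╷ │
│ │↓│   │   │     │ │
│ │ └─┐ │ ╷ │ ╷ ╶─┴─┤
│ │↳ ↓│ │ │ │ │     │
│ ├─╴ │ │ │ └─┤ ╶─┐ │
│ │↓ ↲│ │ │   │   │ │
├─┘ ╷ │ │ └─┐ └───┘ │
│↓ ↲│ │ │   │       │
│ ┌─┴─┘ │ ╷ ├─────╴ │
│↓│     │ │ │       │
│ ╵ ┌───┴─┤ └───┐ ╶─┤
│↓  │↱ → ↓│     │   │
│ ╶─┘ ┌─╴ └───╴ ├─╴ │
│↳ → ↑│  ↳ Q    │   │
└─────┴─────────┴───┘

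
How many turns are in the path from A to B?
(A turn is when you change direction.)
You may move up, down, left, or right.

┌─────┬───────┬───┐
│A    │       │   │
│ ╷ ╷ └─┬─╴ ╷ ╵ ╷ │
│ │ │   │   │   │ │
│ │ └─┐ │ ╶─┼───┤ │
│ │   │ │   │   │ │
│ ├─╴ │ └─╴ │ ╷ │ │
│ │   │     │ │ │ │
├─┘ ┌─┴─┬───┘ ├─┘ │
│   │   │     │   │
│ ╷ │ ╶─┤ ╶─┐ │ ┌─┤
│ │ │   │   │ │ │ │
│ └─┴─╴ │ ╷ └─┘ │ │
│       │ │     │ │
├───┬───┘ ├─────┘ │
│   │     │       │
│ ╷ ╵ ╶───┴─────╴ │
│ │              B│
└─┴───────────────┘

Directions: right, right, down, right, down, down, right, right, up, left, up, right, up, right, down, right, up, right, down, down, down, down, left, down, down, left, left, up, left, down, down, left, left, down, right, right, right, right, right, right
Number of turns: 24

Solution:

┌─────┬───────┬───┐
│A → ↓│    ↱ ↓│↱ ↓│
│ ╷ ╷ └─┬─╴ ╷ ╵ ╷ │
│ │ │↳ ↓│↱ ↑│↳ ↑│↓│
│ │ └─┐ │ ╶─┼───┤ │
│ │   │↓│↑ ↰│   │↓│
│ ├─╴ │ └─╴ │ ╷ │ │
│ │   │↳ → ↑│ │ │↓│
├─┘ ┌─┴─┬───┘ ├─┘ │
│   │   │     │↓ ↲│
│ ╷ │ ╶─┤ ╶─┐ │ ┌─┤
│ │ │   │↓ ↰│ │↓│ │
│ └─┴─╴ │ ╷ └─┘ │ │
│       │↓│↑ ← ↲│ │
├───┬───┘ ├─────┘ │
│   │↓ ← ↲│       │
│ ╷ ╵ ╶───┴─────╴ │
│ │  ↳ → → → → → B│
└─┴───────────────┘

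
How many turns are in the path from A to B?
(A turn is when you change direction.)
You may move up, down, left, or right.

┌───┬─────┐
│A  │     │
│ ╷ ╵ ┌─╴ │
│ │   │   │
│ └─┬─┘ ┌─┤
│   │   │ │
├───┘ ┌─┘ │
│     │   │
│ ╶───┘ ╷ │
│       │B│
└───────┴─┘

Directions: right, down, right, up, right, right, down, left, down, left, down, left, left, down, right, right, right, up, right, down
Number of turns: 15

Solution:

┌───┬─────┐
│A ↓│↱ → ↓│
│ ╷ ╵ ┌─╴ │
│ │↳ ↑│↓ ↲│
│ └─┬─┘ ┌─┤
│   │↓ ↲│ │
├───┘ ┌─┘ │
│↓ ← ↲│↱ ↓│
│ ╶───┘ ╷ │
│↳ → → ↑│B│
└───────┴─┘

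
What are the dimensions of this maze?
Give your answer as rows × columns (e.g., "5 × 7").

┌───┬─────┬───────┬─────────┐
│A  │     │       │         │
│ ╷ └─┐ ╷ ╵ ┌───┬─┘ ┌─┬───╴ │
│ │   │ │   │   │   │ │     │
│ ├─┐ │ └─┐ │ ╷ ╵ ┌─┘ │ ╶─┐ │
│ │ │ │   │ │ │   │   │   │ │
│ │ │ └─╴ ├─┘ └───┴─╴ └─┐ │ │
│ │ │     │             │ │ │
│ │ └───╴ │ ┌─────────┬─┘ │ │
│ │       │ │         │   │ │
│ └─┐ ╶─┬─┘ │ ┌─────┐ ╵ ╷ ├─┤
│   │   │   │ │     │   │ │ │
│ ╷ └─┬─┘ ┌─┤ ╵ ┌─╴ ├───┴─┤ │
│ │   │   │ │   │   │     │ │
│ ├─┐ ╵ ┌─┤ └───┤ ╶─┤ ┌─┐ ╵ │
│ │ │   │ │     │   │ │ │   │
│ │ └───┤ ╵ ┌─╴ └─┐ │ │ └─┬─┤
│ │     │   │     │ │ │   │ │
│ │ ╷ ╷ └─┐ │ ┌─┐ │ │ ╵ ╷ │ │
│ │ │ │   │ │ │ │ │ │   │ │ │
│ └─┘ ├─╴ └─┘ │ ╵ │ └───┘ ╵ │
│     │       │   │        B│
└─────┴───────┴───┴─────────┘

Counting the maze dimensions:
Rows (vertical): 11
Columns (horizontal): 14
Dimensions: 11 × 14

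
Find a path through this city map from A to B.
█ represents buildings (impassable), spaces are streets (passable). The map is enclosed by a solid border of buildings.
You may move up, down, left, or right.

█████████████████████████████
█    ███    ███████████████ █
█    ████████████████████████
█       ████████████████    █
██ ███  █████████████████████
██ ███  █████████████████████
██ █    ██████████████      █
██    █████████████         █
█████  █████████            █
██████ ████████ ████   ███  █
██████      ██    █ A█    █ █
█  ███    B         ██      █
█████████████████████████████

Finding the shortest path from A to B:
Movement: cardinal only
Path length: 11 steps
Directions: left → down → left → left → left → left → left → left → left → left → left

Solution:

█████████████████████████████
█    ███    ███████████████ █
█    ████████████████████████
█       ████████████████    █
██ ███  █████████████████████
██ ███  █████████████████████
██ █    ██████████████      █
██    █████████████         █
█████  █████████            █
██████ ████████ ████   ███  █
██████      ██    █↓A█    █ █
█  ███    B←←←←←←←←↲██      █
█████████████████████████████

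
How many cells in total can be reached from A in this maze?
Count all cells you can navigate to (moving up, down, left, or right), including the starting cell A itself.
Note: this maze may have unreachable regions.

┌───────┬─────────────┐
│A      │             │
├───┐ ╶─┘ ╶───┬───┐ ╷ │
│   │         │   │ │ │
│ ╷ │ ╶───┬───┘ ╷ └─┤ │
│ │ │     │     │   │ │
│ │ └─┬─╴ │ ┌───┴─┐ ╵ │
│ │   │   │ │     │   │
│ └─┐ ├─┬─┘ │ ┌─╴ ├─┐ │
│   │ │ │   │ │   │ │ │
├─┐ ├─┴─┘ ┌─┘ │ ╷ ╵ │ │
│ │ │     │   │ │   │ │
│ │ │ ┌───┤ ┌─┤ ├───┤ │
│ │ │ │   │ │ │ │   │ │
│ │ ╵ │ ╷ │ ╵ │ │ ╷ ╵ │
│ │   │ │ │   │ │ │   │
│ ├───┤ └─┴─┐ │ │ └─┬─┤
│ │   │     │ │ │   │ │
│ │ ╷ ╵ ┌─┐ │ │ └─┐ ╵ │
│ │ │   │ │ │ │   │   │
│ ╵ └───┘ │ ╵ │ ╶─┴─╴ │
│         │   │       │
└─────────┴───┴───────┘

Using BFS/flood-fill to find all reachable cells from A:
Maze size: 11 × 11 = 121 total cells
1 cell(s) are walled off and cannot be reached from A.
Reachable cells: 120

Reachable region (· marks reachable cells):

┌───────┬─────────────┐
│A · · ·│· · · · · · ·│
├───┐ ╶─┘ ╶───┬───┐ ╷ │
│· ·│· · · · ·│· ·│·│·│
│ ╷ │ ╶───┬───┘ ╷ └─┤ │
│·│·│· · ·│· · ·│· ·│·│
│ │ └─┬─╴ │ ┌───┴─┐ ╵ │
│·│· ·│· ·│·│· · ·│· ·│
│ └─┐ ├─┬─┘ │ ┌─╴ ├─┐ │
│· ·│·│ │· ·│·│· ·│·│·│
├─┐ ├─┴─┘ ┌─┘ │ ╷ ╵ │ │
│·│·│· · ·│· ·│·│· ·│·│
│ │ │ ┌───┤ ┌─┤ ├───┤ │
│·│·│·│· ·│·│·│·│· ·│·│
│ │ ╵ │ ╷ │ ╵ │ │ ╷ ╵ │
│·│· ·│·│·│· ·│·│·│· ·│
│ ├───┤ └─┴─┐ │ │ └─┬─┤
│·│· ·│· · ·│·│·│· ·│·│
│ │ ╷ ╵ ┌─┐ │ │ └─┐ ╵ │
│·│·│· ·│·│·│·│· ·│· ·│
│ ╵ └───┘ │ ╵ │ ╶─┴─╴ │
│· · · · ·│· ·│· · · ·│
└─────────┴───┴───────┘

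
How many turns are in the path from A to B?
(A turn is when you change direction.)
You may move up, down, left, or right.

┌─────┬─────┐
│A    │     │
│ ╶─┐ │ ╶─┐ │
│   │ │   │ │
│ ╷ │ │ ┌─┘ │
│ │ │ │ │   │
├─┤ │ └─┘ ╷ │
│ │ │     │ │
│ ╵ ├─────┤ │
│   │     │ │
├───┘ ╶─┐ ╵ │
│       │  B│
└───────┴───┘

Directions: right, right, down, down, down, right, right, up, right, down, down, down
Number of turns: 5

Solution:

┌─────┬─────┐
│A → ↓│     │
│ ╶─┐ │ ╶─┐ │
│   │↓│   │ │
│ ╷ │ │ ┌─┘ │
│ │ │↓│ │↱ ↓│
├─┤ │ └─┘ ╷ │
│ │ │↳ → ↑│↓│
│ ╵ ├─────┤ │
│   │     │↓│
├───┘ ╶─┐ ╵ │
│       │  B│
└───────┴───┘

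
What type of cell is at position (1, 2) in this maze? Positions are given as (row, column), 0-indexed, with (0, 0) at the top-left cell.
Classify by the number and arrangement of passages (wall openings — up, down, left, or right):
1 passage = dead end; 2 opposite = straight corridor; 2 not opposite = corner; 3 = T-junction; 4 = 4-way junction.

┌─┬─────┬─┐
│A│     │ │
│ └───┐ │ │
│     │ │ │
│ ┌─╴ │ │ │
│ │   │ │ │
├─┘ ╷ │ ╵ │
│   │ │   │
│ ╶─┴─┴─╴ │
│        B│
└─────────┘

Checking cell at (1, 2):
Number of passages: 2
Cell type: corner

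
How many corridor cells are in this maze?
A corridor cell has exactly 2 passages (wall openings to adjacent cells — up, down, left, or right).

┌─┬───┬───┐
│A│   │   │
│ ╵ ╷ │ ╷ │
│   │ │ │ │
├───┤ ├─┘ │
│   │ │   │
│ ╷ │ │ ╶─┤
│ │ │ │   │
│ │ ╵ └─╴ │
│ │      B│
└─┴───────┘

Counting cells with exactly 2 passages:
Total corridor cells: 21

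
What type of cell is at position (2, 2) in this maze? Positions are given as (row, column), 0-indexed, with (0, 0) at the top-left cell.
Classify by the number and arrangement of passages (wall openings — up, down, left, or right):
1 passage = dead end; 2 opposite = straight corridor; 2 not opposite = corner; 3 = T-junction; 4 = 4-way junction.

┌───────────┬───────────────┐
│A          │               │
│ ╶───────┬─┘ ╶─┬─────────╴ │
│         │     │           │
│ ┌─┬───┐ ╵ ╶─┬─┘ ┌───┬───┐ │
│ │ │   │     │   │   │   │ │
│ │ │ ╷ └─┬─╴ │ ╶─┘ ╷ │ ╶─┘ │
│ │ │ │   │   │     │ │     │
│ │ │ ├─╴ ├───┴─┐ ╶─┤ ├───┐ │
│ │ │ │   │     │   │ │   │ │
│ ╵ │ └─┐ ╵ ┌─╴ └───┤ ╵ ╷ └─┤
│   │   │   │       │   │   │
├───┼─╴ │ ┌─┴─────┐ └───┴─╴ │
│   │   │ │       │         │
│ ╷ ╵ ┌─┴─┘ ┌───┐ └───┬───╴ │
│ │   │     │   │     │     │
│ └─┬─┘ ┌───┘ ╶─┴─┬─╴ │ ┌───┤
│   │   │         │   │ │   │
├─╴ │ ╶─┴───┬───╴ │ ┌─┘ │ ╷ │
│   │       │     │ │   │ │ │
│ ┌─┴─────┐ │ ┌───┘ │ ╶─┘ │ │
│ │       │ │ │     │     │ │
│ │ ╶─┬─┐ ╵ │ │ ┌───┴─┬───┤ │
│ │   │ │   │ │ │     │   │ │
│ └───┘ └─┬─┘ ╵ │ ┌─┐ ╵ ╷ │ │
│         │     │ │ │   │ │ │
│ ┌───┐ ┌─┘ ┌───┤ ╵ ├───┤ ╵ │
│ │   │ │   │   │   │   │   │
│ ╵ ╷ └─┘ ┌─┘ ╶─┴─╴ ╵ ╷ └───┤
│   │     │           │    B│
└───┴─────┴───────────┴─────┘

Checking cell at (2, 2):
Number of passages: 2
Cell type: corner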